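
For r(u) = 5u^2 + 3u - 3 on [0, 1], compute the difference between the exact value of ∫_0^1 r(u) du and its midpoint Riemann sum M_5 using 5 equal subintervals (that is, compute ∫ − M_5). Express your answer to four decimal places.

0.0167

Exact integral: ∫_0^1 r(u) du ≈ 0.166667.
M_5 = 0.15.
Error ≈ 0.166667 − 0.15 ≈ 0.0167.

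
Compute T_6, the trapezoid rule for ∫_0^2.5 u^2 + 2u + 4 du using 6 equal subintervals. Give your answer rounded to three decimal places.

Δu = (2.5 − 0)/6 = 5/12.
f(0) = 4, f(5/12) = 721/144, f(5/6) = 229/36, f(1.25) = 8.0625, f(5/3) = 91/9, f(25/12) = 1801/144, f(2.5) = 15.25.
T_6 = (Δu/2)·[f(u_0) + 2f(u_1) + ... + 2f(u_{5}) + f(u_6)].
Sum ≈ 21.531.

21.531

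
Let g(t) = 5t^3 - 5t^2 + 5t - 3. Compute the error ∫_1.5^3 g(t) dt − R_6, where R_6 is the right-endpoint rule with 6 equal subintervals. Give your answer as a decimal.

Exact integral: ∫_1.5^3 g(t) dt = 67.921875.
R_6 = 79.85546875.
Error = 67.921875 − 79.85546875 = -11.93359375.

-11.93359375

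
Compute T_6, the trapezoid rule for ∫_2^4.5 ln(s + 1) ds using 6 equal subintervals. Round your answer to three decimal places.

3.578

Δs = (4.5 − 2)/6 = 5/12.
f(2) ≈ 1.099, f(29/12) ≈ 1.229, f(17/6) ≈ 1.344, f(3.25) ≈ 1.447, f(11/3) ≈ 1.540, f(49/12) ≈ 1.626, f(4.5) ≈ 1.705.
T_6 = (Δs/2)·[f(s_0) + 2f(s_1) + ... + 2f(s_{5}) + f(s_6)].
Sum ≈ 3.578.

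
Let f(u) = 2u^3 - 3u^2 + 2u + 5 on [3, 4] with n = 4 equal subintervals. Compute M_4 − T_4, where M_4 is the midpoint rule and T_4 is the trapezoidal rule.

-0.28125

M_4 = 62.40625.
T_4 = 62.6875.
M_4 − T_4 = -0.28125.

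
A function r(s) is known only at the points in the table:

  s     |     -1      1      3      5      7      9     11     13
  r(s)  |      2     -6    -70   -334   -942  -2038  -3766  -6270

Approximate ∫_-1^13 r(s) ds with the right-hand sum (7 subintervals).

-26852

Δs = 2.
Sum = 2·[(-6) + (-70) + (-334) + (-942) + (-2038) + (-3766) + (-6270)] = -26852.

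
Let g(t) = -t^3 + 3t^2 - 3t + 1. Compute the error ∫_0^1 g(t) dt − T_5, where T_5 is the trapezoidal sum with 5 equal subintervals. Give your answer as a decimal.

-0.01

Exact integral: ∫_0^1 g(t) dt = 0.25.
T_5 = 0.26.
Error = 0.25 − 0.26 = -0.01.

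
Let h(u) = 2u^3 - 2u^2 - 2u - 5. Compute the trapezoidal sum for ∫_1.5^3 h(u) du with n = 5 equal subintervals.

8.2275

Δu = (3 − 1.5)/5 = 0.3.
h(1.5) = -5.75, h(1.8) = -3.416, h(2.1) = 0.502, h(2.4) = 6.328, h(2.7) = 14.386, h(3) = 25.
T_5 = (Δu/2)·[h(u_0) + 2h(u_1) + ... + 2h(u_{4}) + h(u_5)].
Sum = 8.2275.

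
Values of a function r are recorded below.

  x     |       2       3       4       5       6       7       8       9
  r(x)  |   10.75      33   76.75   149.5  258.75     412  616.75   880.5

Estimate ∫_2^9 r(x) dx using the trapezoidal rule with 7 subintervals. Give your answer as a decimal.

1992.375

Δx = 1.
T_7 = (1/2)·[10.75 + 2·33 + 2·76.75 + 2·149.5 + 2·258.75 + 2·412 + 2·616.75 + 880.5] = 1992.375.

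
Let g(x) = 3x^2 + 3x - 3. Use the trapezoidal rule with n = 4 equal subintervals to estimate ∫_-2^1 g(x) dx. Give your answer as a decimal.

Δx = (1 − (-2))/4 = 0.75.
g(-2) = 3, g(-1.25) = -2.0625, g(-0.5) = -3.75, g(0.25) = -2.0625, g(1) = 3.
T_4 = (Δx/2)·[g(x_0) + 2g(x_1) + 2g(x_2) + 2g(x_3) + g(x_4)].
Sum = -3.65625.

-3.65625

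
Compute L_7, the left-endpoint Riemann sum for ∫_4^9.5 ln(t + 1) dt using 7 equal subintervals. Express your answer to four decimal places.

Δt = (9.5 − 4)/7 = 11/14.
Left endpoints: 4, 67/14, 39/7, 89/14, 50/7, 111/14, 61/7.
f(4) ≈ 1.6094, f(67/14) ≈ 1.7554, f(39/7) ≈ 1.8827, f(89/14) ≈ 1.9957, f(50/7) ≈ 2.0971, f(111/14) ≈ 2.1893, f(61/7) ≈ 2.2736.
Sum = Δt · [f(4) + f(67/14) + f(39/7) + ...].
Sum ≈ 10.8454.

10.8454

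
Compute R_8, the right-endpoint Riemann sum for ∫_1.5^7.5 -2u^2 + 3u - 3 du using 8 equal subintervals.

Δu = (7.5 − 1.5)/8 = 0.75.
Right endpoints: 2.25, 3, 3.75, 4.5, 5.25, 6, 6.75, 7.5.
f(2.25) = -6.375, f(3) = -12, f(3.75) = -19.875, f(4.5) = -30, f(5.25) = -42.375, f(6) = -57, f(6.75) = -73.875, f(7.5) = -93.
Sum = Δu · [f(2.25) + f(3) + f(3.75) + ...].
Sum = -250.875.

-250.875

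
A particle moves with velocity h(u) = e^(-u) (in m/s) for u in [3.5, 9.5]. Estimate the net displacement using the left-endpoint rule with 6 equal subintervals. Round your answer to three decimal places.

0.048

Δu = (9.5 − 3.5)/6 = 1.
Left endpoints: 3.5, 4.5, 5.5, 6.5, 7.5, 8.5.
h(3.5) ≈ 0.030, h(4.5) ≈ 0.011, h(5.5) ≈ 0.004, h(6.5) ≈ 0.002, h(7.5) ≈ 0.001, h(8.5) ≈ 0.000.
Sum = Δu · [h(3.5) + h(4.5) + h(5.5) + ...].
Sum ≈ 0.048.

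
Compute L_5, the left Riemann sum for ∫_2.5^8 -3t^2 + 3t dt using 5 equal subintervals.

-326.865

Δt = (8 − 2.5)/5 = 1.1.
Left endpoints: 2.5, 3.6, 4.7, 5.8, 6.9.
f(2.5) = -11.25, f(3.6) = -28.08, f(4.7) = -52.17, f(5.8) = -83.52, f(6.9) = -122.13.
Sum = Δt · [f(2.5) + f(3.6) + f(4.7) + f(5.8) + f(6.9)].
Sum = -326.865.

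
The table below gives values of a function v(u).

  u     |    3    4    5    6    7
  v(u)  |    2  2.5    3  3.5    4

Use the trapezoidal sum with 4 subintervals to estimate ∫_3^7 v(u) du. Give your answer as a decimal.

12

Δu = 1.
T_4 = (1/2)·[2 + 2·2.5 + 2·3 + 2·3.5 + 4] = 12.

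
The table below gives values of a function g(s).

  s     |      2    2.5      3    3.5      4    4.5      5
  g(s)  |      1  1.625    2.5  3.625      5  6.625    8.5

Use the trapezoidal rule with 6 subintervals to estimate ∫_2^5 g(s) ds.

Δs = 0.5.
T_6 = (0.5/2)·[1 + 2·1.625 + 2·2.5 + 2·3.625 + 2·5 + 2·6.625 + 8.5] = 12.0625.

12.0625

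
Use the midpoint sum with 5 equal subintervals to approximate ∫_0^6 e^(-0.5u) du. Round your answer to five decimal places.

Δu = (6 − 0)/5 = 1.2.
Midpoints: 0.6, 1.8, 3, 4.2, 5.4.
f(0.6) ≈ 0.74082, f(1.8) ≈ 0.40657, f(3) ≈ 0.22313, f(4.2) ≈ 0.12246, f(5.4) ≈ 0.06721.
Sum = Δu · [f(0.6) + f(1.8) + f(3) + f(4.2) + f(5.4)].
Sum ≈ 1.87222.

1.87222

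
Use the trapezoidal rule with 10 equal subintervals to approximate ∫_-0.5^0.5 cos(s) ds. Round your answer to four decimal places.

0.9581

Δs = (0.5 − (-0.5))/10 = 0.1.
f(-0.5) ≈ 0.8776, f(-0.4) ≈ 0.9211, f(-0.3) ≈ 0.9553, f(-0.2) ≈ 0.9801, f(-0.1) ≈ 0.9950, f(0) ≈ 1.0000, f(0.1) ≈ 0.9950, f(0.2) ≈ 0.9801, f(0.3) ≈ 0.9553, f(0.4) ≈ 0.9211, f(0.5) ≈ 0.8776.
T_10 = (Δs/2)·[f(s_0) + 2f(s_1) + ... + 2f(s_{9}) + f(s_10)].
Sum ≈ 0.9581.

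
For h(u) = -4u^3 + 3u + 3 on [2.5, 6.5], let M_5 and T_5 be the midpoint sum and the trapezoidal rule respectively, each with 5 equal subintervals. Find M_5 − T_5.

34.56

M_5 = -1668.48.
T_5 = -1703.04.
M_5 − T_5 = 34.56.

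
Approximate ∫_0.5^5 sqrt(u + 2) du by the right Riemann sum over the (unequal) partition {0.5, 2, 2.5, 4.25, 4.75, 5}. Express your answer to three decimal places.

10.396

Subinterval widths: 1.5, 0.5, 1.75, 0.5, 0.25.
Right endpoints: 2, 2.5, 4.25, 4.75, 5.
f(2) ≈ 2.000, f(2.5) ≈ 2.121, f(4.25) ≈ 2.500, f(4.75) ≈ 2.598, f(5) ≈ 2.646.
Sum = Σ Δu_i · f(u_i).
Sum ≈ 10.396.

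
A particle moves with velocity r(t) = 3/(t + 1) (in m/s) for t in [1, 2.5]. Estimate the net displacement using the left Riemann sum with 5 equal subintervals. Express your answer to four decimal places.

1.7791

Δt = (2.5 − 1)/5 = 0.3.
Left endpoints: 1, 1.3, 1.6, 1.9, 2.2.
r(1) = 1.5, r(1.3) = 30/23, r(1.6) = 15/13, r(1.9) = 30/29, r(2.2) = 0.9375.
Sum = Δt · [r(1) + r(1.3) + r(1.6) + r(1.9) + r(2.2)].
Sum ≈ 1.7791.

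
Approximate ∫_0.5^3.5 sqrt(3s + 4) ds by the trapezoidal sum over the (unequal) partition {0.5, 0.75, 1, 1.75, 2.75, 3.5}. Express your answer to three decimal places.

9.393

Subinterval widths: 0.25, 0.25, 0.75, 1, 0.75.
f(0.5) ≈ 2.345, f(0.75) ≈ 2.500, f(1) ≈ 2.646, f(1.75) ≈ 3.041, f(2.75) ≈ 3.500, f(3.5) ≈ 3.808.
On each subinterval the trapezoid contributes (Δs_i/2)·[f(s_{i-1}) + f(s_i)].
Sum ≈ 9.393.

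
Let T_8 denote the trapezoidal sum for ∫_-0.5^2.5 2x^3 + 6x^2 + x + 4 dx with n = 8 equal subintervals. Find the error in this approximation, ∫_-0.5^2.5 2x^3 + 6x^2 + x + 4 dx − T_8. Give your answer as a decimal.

-0.84375

Exact integral: ∫_-0.5^2.5 f(x) dx = 66.
T_8 = 66.84375.
Error = 66 − 66.84375 = -0.84375.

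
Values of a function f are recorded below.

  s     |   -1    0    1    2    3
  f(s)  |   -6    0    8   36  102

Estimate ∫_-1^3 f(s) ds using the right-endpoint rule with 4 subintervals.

Δs = 1.
Sum = 1·[0 + 8 + 36 + 102] = 146.

146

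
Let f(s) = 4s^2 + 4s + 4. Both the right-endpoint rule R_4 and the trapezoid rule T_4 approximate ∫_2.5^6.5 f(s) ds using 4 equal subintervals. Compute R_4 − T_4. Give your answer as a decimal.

80

R_4 = 516.
T_4 = 436.
R_4 − T_4 = 80.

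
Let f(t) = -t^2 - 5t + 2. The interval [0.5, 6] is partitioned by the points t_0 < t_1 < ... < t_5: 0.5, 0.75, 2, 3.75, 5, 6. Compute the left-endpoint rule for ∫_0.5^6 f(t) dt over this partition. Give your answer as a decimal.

Subinterval widths: 0.25, 1.25, 1.75, 1.25, 1.
Left endpoints: 0.5, 0.75, 2, 3.75, 5.
f(0.5) = -0.75, f(0.75) = -2.3125, f(2) = -12, f(3.75) = -30.8125, f(5) = -48.
Sum = Σ Δt_i · f(t_i).
Sum = -110.59375.

-110.59375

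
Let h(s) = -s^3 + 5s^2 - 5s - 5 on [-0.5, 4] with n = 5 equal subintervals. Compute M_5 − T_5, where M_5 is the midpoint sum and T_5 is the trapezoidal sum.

M_5 = -18.9084375.
T_5 = -19.13625.
M_5 − T_5 = 0.2278125.

0.2278125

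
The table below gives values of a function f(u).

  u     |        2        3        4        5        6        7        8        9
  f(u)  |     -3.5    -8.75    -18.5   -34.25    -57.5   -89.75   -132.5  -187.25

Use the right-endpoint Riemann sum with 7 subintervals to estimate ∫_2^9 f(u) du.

Δu = 1.
Sum = 1·[(-8.75) + (-18.5) + (-34.25) + (-57.5) + (-89.75) + (-132.5) + (-187.25)] = -528.5.

-528.5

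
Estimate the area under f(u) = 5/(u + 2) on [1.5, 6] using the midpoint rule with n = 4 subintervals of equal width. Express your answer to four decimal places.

4.1163

Δu = (6 − 1.5)/4 = 1.125.
Midpoints: 2.0625, 3.1875, 4.3125, 5.4375.
f(2.0625) = 16/13, f(3.1875) = 80/83, f(4.3125) = 80/101, f(5.4375) = 80/119.
Sum = Δu · [f(2.0625) + f(3.1875) + f(4.3125) + f(5.4375)].
Sum ≈ 4.1163.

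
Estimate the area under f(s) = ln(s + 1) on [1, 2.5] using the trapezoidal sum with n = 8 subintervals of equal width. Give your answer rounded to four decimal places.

Δs = (2.5 − 1)/8 = 0.1875.
f(1) ≈ 0.6931, f(1.1875) ≈ 0.7828, f(1.375) ≈ 0.8650, f(1.5625) ≈ 0.9410, f(1.75) ≈ 1.0116, f(1.9375) ≈ 1.0776, f(2.125) ≈ 1.1394, f(2.3125) ≈ 1.1977, f(2.5) ≈ 1.2528.
T_8 = (Δs/2)·[f(s_0) + 2f(s_1) + ... + 2f(s_{7}) + f(s_8)].
Sum ≈ 1.4977.

1.4977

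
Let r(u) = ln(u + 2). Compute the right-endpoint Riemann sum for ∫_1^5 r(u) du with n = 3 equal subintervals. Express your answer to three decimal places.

6.862

Δu = (5 − 1)/3 = 4/3.
Right endpoints: 7/3, 11/3, 5.
r(7/3) ≈ 1.466, r(11/3) ≈ 1.735, r(5) ≈ 1.946.
Sum = Δu · [r(7/3) + r(11/3) + r(5)].
Sum ≈ 6.862.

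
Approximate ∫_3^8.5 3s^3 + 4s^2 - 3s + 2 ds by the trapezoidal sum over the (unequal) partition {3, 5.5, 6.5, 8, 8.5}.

Subinterval widths: 2.5, 1, 1.5, 0.5.
f(3) = 110, f(5.5) = 605.625, f(6.5) = 975.375, f(8) = 1770, f(8.5) = 2107.875.
On each subinterval the trapezoid contributes (Δs_i/2)·[f(s_{i-1}) + f(s_i)].
Sum = 4713.53125.

4713.53125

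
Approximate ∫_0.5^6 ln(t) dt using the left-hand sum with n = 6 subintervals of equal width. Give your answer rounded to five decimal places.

4.33968

Δt = (6 − 0.5)/6 = 11/12.
Left endpoints: 0.5, 17/12, 7/3, 3.25, 25/6, 61/12.
f(0.5) ≈ -0.69315, f(17/12) ≈ 0.34831, f(7/3) ≈ 0.84730, f(3.25) ≈ 1.17865, f(25/6) ≈ 1.42712, f(61/12) ≈ 1.62597.
Sum = Δt · [f(0.5) + f(17/12) + f(7/3) + ...].
Sum ≈ 4.33968.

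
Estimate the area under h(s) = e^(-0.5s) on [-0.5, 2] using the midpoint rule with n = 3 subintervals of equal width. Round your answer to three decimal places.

1.819

Δs = (2 − (-0.5))/3 = 5/6.
Midpoints: -1/12, 0.75, 19/12.
h(-1/12) ≈ 1.043, h(0.75) ≈ 0.687, h(19/12) ≈ 0.453.
Sum = Δs · [h(-1/12) + h(0.75) + h(19/12)].
Sum ≈ 1.819.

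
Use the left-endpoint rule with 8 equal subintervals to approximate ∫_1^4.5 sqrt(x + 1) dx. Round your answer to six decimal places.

6.507587

Δx = (4.5 − 1)/8 = 0.4375.
Left endpoints: 1, 1.4375, 1.875, 2.3125, 2.75, 3.1875, 3.625, 4.0625.
f(1) ≈ 1.414214, f(1.4375) ≈ 1.561249, f(1.875) ≈ 1.695582, f(2.3125) ≈ 1.820027, f(2.75) ≈ 1.936492, f(3.1875) ≈ 2.046338, f(3.625) ≈ 2.150581, f(4.0625) ≈ 2.250000.
Sum = Δx · [f(1) + f(1.4375) + f(1.875) + ...].
Sum ≈ 6.507587.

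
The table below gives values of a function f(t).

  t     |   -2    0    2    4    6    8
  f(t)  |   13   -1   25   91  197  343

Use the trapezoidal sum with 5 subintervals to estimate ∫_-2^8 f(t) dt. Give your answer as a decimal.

Δt = 2.
T_5 = (2/2)·[13 + 2·(-1) + 2·25 + 2·91 + 2·197 + 343] = 980.

980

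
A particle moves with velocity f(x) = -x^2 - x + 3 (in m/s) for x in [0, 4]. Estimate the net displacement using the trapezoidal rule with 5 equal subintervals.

-17.76

Δx = (4 − 0)/5 = 0.8.
f(0) = 3, f(0.8) = 1.56, f(1.6) = -1.16, f(2.4) = -5.16, f(3.2) = -10.44, f(4) = -17.
T_5 = (Δx/2)·[f(x_0) + 2f(x_1) + ... + 2f(x_{4}) + f(x_5)].
Sum = -17.76.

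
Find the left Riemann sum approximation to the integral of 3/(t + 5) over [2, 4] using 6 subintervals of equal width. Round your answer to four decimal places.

0.7700

Δt = (4 − 2)/6 = 1/3.
Left endpoints: 2, 7/3, 8/3, 3, 10/3, 11/3.
f(2) = 3/7, f(7/3) = 9/22, f(8/3) = 9/23, f(3) = 0.375, f(10/3) = 0.36, f(11/3) = 9/26.
Sum = Δt · [f(2) + f(7/3) + f(8/3) + ...].
Sum ≈ 0.7700.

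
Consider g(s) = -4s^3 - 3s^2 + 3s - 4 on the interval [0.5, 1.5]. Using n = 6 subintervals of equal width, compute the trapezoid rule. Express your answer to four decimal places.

Δs = (1.5 − 0.5)/6 = 1/6.
g(0.5) = -3.75, g(2/3) = -122/27, g(5/6) = -637/108, g(1) = -8, g(7/6) = -1181/108, g(4/3) = -400/27, g(1.5) = -19.75.
T_6 = (Δs/2)·[g(s_0) + 2g(s_1) + ... + 2g(s_{5}) + g(s_6)].
Sum ≈ -9.3194.

-9.3194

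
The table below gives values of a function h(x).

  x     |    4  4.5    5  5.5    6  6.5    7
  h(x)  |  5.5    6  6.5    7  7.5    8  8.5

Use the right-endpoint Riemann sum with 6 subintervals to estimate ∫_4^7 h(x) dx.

21.75

Δx = 0.5.
Sum = 0.5·[6 + 6.5 + 7 + 7.5 + 8 + 8.5] = 21.75.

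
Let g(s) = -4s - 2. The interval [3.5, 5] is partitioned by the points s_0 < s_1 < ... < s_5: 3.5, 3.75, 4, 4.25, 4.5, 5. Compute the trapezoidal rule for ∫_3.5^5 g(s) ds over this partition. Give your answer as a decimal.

Subinterval widths: 0.25, 0.25, 0.25, 0.25, 0.5.
g(3.5) = -16, g(3.75) = -17, g(4) = -18, g(4.25) = -19, g(4.5) = -20, g(5) = -22.
On each subinterval the trapezoid contributes (Δs_i/2)·[g(s_{i-1}) + g(s_i)].
Sum = -28.5.

-28.5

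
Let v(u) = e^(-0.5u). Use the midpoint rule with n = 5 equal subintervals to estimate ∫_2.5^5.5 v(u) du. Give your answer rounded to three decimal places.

0.443

Δu = (5.5 − 2.5)/5 = 0.6.
Midpoints: 2.8, 3.4, 4, 4.6, 5.2.
v(2.8) ≈ 0.247, v(3.4) ≈ 0.183, v(4) ≈ 0.135, v(4.6) ≈ 0.100, v(5.2) ≈ 0.074.
Sum = Δu · [v(2.8) + v(3.4) + v(4) + v(4.6) + v(5.2)].
Sum ≈ 0.443.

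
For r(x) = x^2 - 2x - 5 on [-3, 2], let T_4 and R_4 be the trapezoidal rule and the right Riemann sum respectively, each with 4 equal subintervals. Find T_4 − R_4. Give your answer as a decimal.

9.375

T_4 = -7.03125.
R_4 = -16.40625.
T_4 − R_4 = 9.375.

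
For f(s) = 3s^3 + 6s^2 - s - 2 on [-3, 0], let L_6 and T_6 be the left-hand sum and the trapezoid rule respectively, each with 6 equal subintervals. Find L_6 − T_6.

L_6 = -15.1875.
T_6 = -9.1875.
L_6 − T_6 = -6.

-6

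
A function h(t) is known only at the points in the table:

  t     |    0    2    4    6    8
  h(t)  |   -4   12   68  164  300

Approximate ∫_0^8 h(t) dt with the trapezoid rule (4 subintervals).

784

Δt = 2.
T_4 = (2/2)·[(-4) + 2·12 + 2·68 + 2·164 + 300] = 784.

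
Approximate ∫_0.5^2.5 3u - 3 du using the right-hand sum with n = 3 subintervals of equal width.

5

Δu = (2.5 − 0.5)/3 = 2/3.
Right endpoints: 7/6, 11/6, 2.5.
f(7/6) = 0.5, f(11/6) = 2.5, f(2.5) = 4.5.
Sum = Δu · [f(7/6) + f(11/6) + f(2.5)].
Sum = 5.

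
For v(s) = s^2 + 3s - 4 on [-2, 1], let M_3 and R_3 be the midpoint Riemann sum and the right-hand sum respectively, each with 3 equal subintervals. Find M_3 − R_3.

-3.75

M_3 = -13.75.
R_3 = -10.
M_3 − R_3 = -3.75.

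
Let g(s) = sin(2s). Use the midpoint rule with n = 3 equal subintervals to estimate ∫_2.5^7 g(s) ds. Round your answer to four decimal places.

0.1105

Δs = (7 − 2.5)/3 = 1.5.
Midpoints: 3.25, 4.75, 6.25.
g(3.25) ≈ 0.2151, g(4.75) ≈ -0.0752, g(6.25) ≈ -0.0663.
Sum = Δs · [g(3.25) + g(4.75) + g(6.25)].
Sum ≈ 0.1105.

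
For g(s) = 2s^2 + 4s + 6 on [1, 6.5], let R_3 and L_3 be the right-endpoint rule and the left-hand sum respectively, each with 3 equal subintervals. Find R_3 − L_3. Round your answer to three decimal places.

R_3 ≈ 399.87037.
L_3 ≈ 208.28704.
R_3 − L_3 ≈ 191.583.

191.583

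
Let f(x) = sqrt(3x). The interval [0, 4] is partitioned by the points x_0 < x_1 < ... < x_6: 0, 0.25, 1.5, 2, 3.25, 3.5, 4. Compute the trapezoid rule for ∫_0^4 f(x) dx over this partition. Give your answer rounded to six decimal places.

Subinterval widths: 0.25, 1.25, 0.5, 1.25, 0.25, 0.5.
f(0) ≈ 0.000000, f(0.25) ≈ 0.866025, f(1.5) ≈ 2.121320, f(2) ≈ 2.449490, f(3.25) ≈ 3.122499, f(3.5) ≈ 3.240370, f(4) ≈ 3.464102.
On each subinterval the trapezoid contributes (Δx_i/2)·[f(x_{i-1}) + f(x_i)].
Sum ≈ 9.072016.

9.072016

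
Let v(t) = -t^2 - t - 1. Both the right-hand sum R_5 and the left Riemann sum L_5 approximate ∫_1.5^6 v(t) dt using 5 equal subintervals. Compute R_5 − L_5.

-34.425

R_5 = -110.07.
L_5 = -75.645.
R_5 − L_5 = -34.425.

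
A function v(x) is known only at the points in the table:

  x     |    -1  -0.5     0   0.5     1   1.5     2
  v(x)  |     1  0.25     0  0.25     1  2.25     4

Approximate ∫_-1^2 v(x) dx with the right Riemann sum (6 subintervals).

3.875

Δx = 0.5.
Sum = 0.5·[0.25 + 0 + 0.25 + 1 + 2.25 + 4] = 3.875.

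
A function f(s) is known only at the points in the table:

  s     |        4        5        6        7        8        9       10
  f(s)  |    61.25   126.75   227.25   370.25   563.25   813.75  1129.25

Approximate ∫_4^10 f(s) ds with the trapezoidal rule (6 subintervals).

Δs = 1.
T_6 = (1/2)·[61.25 + 2·126.75 + 2·227.25 + 2·370.25 + 2·563.25 + 2·813.75 + 1129.25] = 2696.5.

2696.5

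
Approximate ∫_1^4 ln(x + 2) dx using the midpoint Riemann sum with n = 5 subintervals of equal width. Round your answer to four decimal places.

4.4572

Δx = (4 − 1)/5 = 0.6.
Midpoints: 1.3, 1.9, 2.5, 3.1, 3.7.
f(1.3) ≈ 1.1939, f(1.9) ≈ 1.3610, f(2.5) ≈ 1.5041, f(3.1) ≈ 1.6292, f(3.7) ≈ 1.7405.
Sum = Δx · [f(1.3) + f(1.9) + f(2.5) + f(3.1) + f(3.7)].
Sum ≈ 4.4572.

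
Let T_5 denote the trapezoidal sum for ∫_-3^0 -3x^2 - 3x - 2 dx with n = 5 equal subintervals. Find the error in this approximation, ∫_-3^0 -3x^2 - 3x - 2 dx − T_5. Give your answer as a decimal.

0.54

Exact integral: ∫_-3^0 f(x) dx = -19.5.
T_5 = -20.04.
Error = -19.5 − (-20.04) = 0.54.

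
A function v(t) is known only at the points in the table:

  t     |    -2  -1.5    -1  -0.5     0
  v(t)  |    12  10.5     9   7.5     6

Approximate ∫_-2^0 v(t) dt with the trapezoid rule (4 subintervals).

18

Δt = 0.5.
T_4 = (0.5/2)·[12 + 2·10.5 + 2·9 + 2·7.5 + 6] = 18.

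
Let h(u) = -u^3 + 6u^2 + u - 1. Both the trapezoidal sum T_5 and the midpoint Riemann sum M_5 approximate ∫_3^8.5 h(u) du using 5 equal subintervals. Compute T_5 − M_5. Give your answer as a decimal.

-18.7171875

T_5 = -96.86875.
M_5 = -78.1515625.
T_5 − M_5 = -18.7171875.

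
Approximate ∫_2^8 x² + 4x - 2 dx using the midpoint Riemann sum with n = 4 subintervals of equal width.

Δx = (8 − 2)/4 = 1.5.
Midpoints: 2.75, 4.25, 5.75, 7.25.
f(2.75) = 16.5625, f(4.25) = 33.0625, f(5.75) = 54.0625, f(7.25) = 79.5625.
Sum = Δx · [f(2.75) + f(4.25) + f(5.75) + f(7.25)].
Sum = 274.875.

274.875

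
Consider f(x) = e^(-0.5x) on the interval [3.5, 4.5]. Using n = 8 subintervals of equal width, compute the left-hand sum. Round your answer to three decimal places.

0.141

Δx = (4.5 − 3.5)/8 = 0.125.
Left endpoints: 3.5, 3.625, 3.75, 3.875, 4, 4.125, 4.25, 4.375.
f(3.5) ≈ 0.174, f(3.625) ≈ 0.163, f(3.75) ≈ 0.153, f(3.875) ≈ 0.144, f(4) ≈ 0.135, f(4.125) ≈ 0.127, f(4.25) ≈ 0.119, f(4.375) ≈ 0.112.
Sum = Δx · [f(3.5) + f(3.625) + f(3.75) + ...].
Sum ≈ 0.141.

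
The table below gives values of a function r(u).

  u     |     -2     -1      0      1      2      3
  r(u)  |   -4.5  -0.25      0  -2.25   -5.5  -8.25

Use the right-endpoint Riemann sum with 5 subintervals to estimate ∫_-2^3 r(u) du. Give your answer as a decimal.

-16.25

Δu = 1.
Sum = 1·[(-0.25) + 0 + (-2.25) + (-5.5) + (-8.25)] = -16.25.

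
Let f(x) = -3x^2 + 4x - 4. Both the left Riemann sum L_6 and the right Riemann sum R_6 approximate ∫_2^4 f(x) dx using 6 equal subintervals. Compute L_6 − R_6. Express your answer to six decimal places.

9.333333

L_6 ≈ -35.44444444.
R_6 ≈ -44.77777778.
L_6 − R_6 ≈ 9.333333.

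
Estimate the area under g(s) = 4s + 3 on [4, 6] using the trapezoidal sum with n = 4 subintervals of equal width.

46

Δs = (6 − 4)/4 = 0.5.
g(4) = 19, g(4.5) = 21, g(5) = 23, g(5.5) = 25, g(6) = 27.
T_4 = (Δs/2)·[g(s_0) + 2g(s_1) + 2g(s_2) + 2g(s_3) + g(s_4)].
Sum = 46.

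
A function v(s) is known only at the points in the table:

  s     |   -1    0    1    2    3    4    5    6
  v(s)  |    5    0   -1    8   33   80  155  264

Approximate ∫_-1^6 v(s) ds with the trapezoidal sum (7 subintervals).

409.5

Δs = 1.
T_7 = (1/2)·[5 + 2·0 + 2·(-1) + 2·8 + 2·33 + 2·80 + 2·155 + 264] = 409.5.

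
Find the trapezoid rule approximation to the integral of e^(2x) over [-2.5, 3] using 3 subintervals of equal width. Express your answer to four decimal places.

Δx = (3 − (-2.5))/3 = 11/6.
f(-2.5) ≈ 0.0067, f(-2/3) ≈ 0.2636, f(7/6) ≈ 10.3123, f(3) ≈ 403.4288.
T_3 = (Δx/2)·[f(x_0) + 2f(x_1) + 2f(x_2) + f(x_3)].
Sum ≈ 389.2050.

389.2050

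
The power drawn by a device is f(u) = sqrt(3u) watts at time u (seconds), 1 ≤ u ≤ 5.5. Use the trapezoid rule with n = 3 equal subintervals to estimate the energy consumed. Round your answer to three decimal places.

Δu = (5.5 − 1)/3 = 1.5.
f(1) ≈ 1.732, f(2.5) ≈ 2.739, f(4) ≈ 3.464, f(5.5) ≈ 4.062.
T_3 = (Δu/2)·[f(u_0) + 2f(u_1) + 2f(u_2) + f(u_3)].
Sum ≈ 13.650.

13.650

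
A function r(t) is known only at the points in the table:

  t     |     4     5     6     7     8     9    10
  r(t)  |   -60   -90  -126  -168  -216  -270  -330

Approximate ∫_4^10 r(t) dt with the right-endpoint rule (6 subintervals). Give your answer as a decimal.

-1200

Δt = 1.
Sum = 1·[(-90) + (-126) + (-168) + (-216) + (-270) + (-330)] = -1200.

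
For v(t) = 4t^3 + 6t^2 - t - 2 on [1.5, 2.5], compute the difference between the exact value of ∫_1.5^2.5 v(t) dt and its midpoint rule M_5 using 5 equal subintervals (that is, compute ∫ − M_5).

Exact integral: ∫_1.5^2.5 v(t) dt = 54.5.
M_5 = 54.4.
Error = 54.5 − 54.4 = 0.1.

0.1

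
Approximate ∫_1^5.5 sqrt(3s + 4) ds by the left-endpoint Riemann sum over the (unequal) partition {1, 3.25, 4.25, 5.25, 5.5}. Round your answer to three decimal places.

14.865

Subinterval widths: 2.25, 1, 1, 0.25.
Left endpoints: 1, 3.25, 4.25, 5.25.
f(1) ≈ 2.646, f(3.25) ≈ 3.708, f(4.25) ≈ 4.093, f(5.25) ≈ 4.444.
Sum = Σ Δs_i · f(s_i).
Sum ≈ 14.865.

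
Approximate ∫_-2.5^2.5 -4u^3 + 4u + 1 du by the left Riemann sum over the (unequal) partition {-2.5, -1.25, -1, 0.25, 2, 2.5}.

Subinterval widths: 1.25, 0.25, 1.25, 1.75, 0.5.
Left endpoints: -2.5, -1.25, -1, 0.25, 2.
f(-2.5) = 53.5, f(-1.25) = 3.8125, f(-1) = 1, f(0.25) = 1.9375, f(2) = -23.
Sum = Σ Δu_i · f(u_i).
Sum = 60.96875.

60.96875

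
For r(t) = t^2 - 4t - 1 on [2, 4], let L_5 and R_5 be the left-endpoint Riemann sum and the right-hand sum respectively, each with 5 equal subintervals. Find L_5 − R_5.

-1.6

L_5 = -8.08.
R_5 = -6.48.
L_5 − R_5 = -1.6.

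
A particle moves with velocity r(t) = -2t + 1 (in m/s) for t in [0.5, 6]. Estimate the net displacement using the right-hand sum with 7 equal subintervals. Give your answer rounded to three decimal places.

Δt = (6 − 0.5)/7 = 11/14.
Right endpoints: 9/7, 29/14, 20/7, 51/14, 31/7, 73/14, 6.
r(9/7) = -11/7, r(29/14) = -22/7, r(20/7) = -33/7, r(51/14) = -44/7, r(31/7) = -55/7, r(73/14) = -66/7, r(6) = -11.
Sum = Δt · [r(9/7) + r(29/14) + r(20/7) + ...].
Sum ≈ -34.571.

-34.571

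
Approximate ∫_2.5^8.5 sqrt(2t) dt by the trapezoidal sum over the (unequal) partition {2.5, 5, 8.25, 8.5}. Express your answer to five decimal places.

19.51056

Subinterval widths: 2.5, 3.25, 0.25.
f(2.5) ≈ 2.23607, f(5) ≈ 3.16228, f(8.25) ≈ 4.06202, f(8.5) ≈ 4.12311.
On each subinterval the trapezoid contributes (Δt_i/2)·[f(t_{i-1}) + f(t_i)].
Sum ≈ 19.51056.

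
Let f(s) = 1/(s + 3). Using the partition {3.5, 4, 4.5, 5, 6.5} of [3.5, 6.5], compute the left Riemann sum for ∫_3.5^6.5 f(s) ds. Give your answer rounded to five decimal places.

0.40252

Subinterval widths: 0.5, 0.5, 0.5, 1.5.
Left endpoints: 3.5, 4, 4.5, 5.
f(3.5) = 2/13, f(4) = 1/7, f(4.5) = 2/15, f(5) = 0.125.
Sum = Σ Δs_i · f(s_i).
Sum ≈ 0.40252.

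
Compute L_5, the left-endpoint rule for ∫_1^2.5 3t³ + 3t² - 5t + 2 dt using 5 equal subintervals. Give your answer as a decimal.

25.65

Δt = (2.5 − 1)/5 = 0.3.
Left endpoints: 1, 1.3, 1.6, 1.9, 2.2.
f(1) = 3, f(1.3) = 7.161, f(1.6) = 13.968, f(1.9) = 23.907, f(2.2) = 37.464.
Sum = Δt · [f(1) + f(1.3) + f(1.6) + f(1.9) + f(2.2)].
Sum = 25.65.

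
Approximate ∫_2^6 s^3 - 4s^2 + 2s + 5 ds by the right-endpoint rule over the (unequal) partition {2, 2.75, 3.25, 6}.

Subinterval widths: 0.75, 0.5, 2.75.
Right endpoints: 2.75, 3.25, 6.
f(2.75) = 1.046875, f(3.25) = 3.578125, f(6) = 89.
Sum = Σ Δs_i · f(s_i).
Sum = 247.32421875.

247.32421875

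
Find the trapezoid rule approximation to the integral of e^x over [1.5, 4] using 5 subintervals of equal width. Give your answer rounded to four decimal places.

Δx = (4 − 1.5)/5 = 0.5.
f(1.5) ≈ 4.4817, f(2) ≈ 7.3891, f(2.5) ≈ 12.1825, f(3) ≈ 20.0855, f(3.5) ≈ 33.1155, f(4) ≈ 54.5982.
T_5 = (Δx/2)·[f(x_0) + 2f(x_1) + ... + 2f(x_{4}) + f(x_5)].
Sum ≈ 51.1562.

51.1562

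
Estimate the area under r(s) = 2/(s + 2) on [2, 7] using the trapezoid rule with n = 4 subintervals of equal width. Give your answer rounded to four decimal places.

1.6348

Δs = (7 − 2)/4 = 1.25.
r(2) = 0.5, r(3.25) = 8/21, r(4.5) = 4/13, r(5.75) = 8/31, r(7) = 2/9.
T_4 = (Δs/2)·[r(s_0) + 2r(s_1) + 2r(s_2) + 2r(s_3) + r(s_4)].
Sum ≈ 1.6348.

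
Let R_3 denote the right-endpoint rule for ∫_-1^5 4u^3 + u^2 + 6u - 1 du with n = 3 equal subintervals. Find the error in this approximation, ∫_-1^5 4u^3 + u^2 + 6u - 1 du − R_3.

-664

Exact integral: ∫_-1^5 f(u) du = 732.
R_3 = 1396.
Error = 732 − 1396 = -664.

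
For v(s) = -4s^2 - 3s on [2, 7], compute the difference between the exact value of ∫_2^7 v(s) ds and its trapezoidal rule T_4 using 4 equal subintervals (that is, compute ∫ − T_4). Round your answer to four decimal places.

5.2083

Exact integral: ∫_2^7 v(s) ds ≈ -514.166667.
T_4 = -519.375.
Error ≈ -514.166667 − (-519.375) ≈ 5.2083.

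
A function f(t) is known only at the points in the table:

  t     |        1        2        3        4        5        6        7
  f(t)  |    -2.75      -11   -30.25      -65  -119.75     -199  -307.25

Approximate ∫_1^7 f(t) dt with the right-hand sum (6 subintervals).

-732.25

Δt = 1.
Sum = 1·[(-11) + (-30.25) + (-65) + (-119.75) + (-199) + (-307.25)] = -732.25.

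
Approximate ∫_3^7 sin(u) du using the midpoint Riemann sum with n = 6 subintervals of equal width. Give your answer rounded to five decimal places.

Δu = (7 − 3)/6 = 2/3.
Midpoints: 10/3, 4, 14/3, 16/3, 6, 20/3.
f(10/3) ≈ -0.19057, f(4) ≈ -0.75680, f(14/3) ≈ -0.99895, f(16/3) ≈ -0.81333, f(6) ≈ -0.27942, f(20/3) ≈ 0.37415.
Sum = Δu · [f(10/3) + f(4) + f(14/3) + ...].
Sum ≈ -1.77661.

-1.77661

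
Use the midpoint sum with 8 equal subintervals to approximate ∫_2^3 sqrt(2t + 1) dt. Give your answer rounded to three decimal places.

2.447

Δt = (3 − 2)/8 = 0.125.
Midpoints: 2.0625, 2.1875, 2.3125, 2.4375, 2.5625, 2.6875, 2.8125, 2.9375.
f(2.0625) ≈ 2.264, f(2.1875) ≈ 2.318, f(2.3125) ≈ 2.372, f(2.4375) ≈ 2.424, f(2.5625) ≈ 2.475, f(2.6875) ≈ 2.525, f(2.8125) ≈ 2.574, f(2.9375) ≈ 2.622.
Sum = Δt · [f(2.0625) + f(2.1875) + f(2.3125) + ...].
Sum ≈ 2.447.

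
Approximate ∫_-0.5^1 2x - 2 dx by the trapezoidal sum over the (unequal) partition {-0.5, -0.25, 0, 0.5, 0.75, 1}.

-2.25

Subinterval widths: 0.25, 0.25, 0.5, 0.25, 0.25.
f(-0.5) = -3, f(-0.25) = -2.5, f(0) = -2, f(0.5) = -1, f(0.75) = -0.5, f(1) = 0.
On each subinterval the trapezoid contributes (Δx_i/2)·[f(x_{i-1}) + f(x_i)].
Sum = -2.25.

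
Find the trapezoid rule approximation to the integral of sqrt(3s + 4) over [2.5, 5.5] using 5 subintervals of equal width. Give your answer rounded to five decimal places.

11.95652

Δs = (5.5 − 2.5)/5 = 0.6.
f(2.5) ≈ 3.39116, f(3.1) ≈ 3.64692, f(3.7) ≈ 3.88587, f(4.3) ≈ 4.11096, f(4.9) ≈ 4.32435, f(5.5) ≈ 4.52769.
T_5 = (Δs/2)·[f(s_0) + 2f(s_1) + ... + 2f(s_{4}) + f(s_5)].
Sum ≈ 11.95652.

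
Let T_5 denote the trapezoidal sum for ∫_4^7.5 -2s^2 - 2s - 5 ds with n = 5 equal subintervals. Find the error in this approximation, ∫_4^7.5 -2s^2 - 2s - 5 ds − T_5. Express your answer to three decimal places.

0.572

Exact integral: ∫_4^7.5 f(s) ds ≈ -296.33333.
T_5 = -296.905.
Error ≈ -296.33333 − (-296.905) ≈ 0.572.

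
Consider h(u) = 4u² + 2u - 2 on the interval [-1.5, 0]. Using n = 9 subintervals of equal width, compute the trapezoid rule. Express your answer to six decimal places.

-0.722222

Δu = (0 − (-1.5))/9 = 1/6.
h(-1.5) = 4, h(-4/3) = 22/9, h(-7/6) = 10/9, h(-1) = 0, h(-5/6) = -8/9, h(-2/3) = -14/9, h(-0.5) = -2, h(-1/3) = -20/9, h(-1/6) = -20/9, h(0) = -2.
T_9 = (Δu/2)·[h(u_0) + 2h(u_1) + ... + 2h(u_{8}) + h(u_9)].
Sum ≈ -0.722222.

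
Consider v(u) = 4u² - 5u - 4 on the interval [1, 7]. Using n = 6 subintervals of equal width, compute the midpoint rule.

Δu = (7 − 1)/6 = 1.
Midpoints: 1.5, 2.5, 3.5, 4.5, 5.5, 6.5.
v(1.5) = -2.5, v(2.5) = 8.5, v(3.5) = 27.5, v(4.5) = 54.5, v(5.5) = 89.5, v(6.5) = 132.5.
Sum = Δu · [v(1.5) + v(2.5) + v(3.5) + ...].
Sum = 310.

310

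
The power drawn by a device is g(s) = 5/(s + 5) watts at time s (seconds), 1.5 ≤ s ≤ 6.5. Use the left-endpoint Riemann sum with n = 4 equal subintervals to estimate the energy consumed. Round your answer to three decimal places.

3.072

Δs = (6.5 − 1.5)/4 = 1.25.
Left endpoints: 1.5, 2.75, 4, 5.25.
g(1.5) = 10/13, g(2.75) = 20/31, g(4) = 5/9, g(5.25) = 20/41.
Sum = Δs · [g(1.5) + g(2.75) + g(4) + g(5.25)].
Sum ≈ 3.072.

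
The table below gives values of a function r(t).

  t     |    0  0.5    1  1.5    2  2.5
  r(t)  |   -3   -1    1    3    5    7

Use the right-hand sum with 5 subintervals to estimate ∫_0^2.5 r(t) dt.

7.5

Δt = 0.5.
Sum = 0.5·[(-1) + 1 + 3 + 5 + 7] = 7.5.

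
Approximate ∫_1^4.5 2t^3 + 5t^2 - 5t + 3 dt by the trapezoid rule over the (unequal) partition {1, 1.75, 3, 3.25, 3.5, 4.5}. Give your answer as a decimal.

Subinterval widths: 0.75, 1.25, 0.25, 0.25, 1.
f(1) = 5, f(1.75) = 20.28125, f(3) = 87, f(3.25) = 108.21875, f(3.5) = 132.5, f(4.5) = 264.
On each subinterval the trapezoid contributes (Δt_i/2)·[f(t_{i-1}) + f(t_i)].
Sum = 329.2734375.

329.2734375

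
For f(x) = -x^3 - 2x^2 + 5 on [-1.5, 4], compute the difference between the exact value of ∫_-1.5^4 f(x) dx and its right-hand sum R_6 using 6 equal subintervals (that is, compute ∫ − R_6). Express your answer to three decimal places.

Exact integral: ∫_-1.5^4 f(x) dx ≈ -80.15104.
R_6 ≈ -128.06438.
Error ≈ -80.15104 − (-128.06438) ≈ 47.913.

47.913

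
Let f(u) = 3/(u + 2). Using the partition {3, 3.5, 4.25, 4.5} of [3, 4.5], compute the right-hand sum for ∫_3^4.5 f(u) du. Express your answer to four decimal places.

0.7481

Subinterval widths: 0.5, 0.75, 0.25.
Right endpoints: 3.5, 4.25, 4.5.
f(3.5) = 6/11, f(4.25) = 0.48, f(4.5) = 6/13.
Sum = Σ Δu_i · f(u_i).
Sum ≈ 0.7481.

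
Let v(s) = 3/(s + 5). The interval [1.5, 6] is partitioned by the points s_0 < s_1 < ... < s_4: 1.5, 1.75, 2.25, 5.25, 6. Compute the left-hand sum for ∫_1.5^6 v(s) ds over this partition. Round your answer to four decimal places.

1.7985

Subinterval widths: 0.25, 0.5, 3, 0.75.
Left endpoints: 1.5, 1.75, 2.25, 5.25.
v(1.5) = 6/13, v(1.75) = 4/9, v(2.25) = 12/29, v(5.25) = 12/41.
Sum = Σ Δs_i · v(s_i).
Sum ≈ 1.7985.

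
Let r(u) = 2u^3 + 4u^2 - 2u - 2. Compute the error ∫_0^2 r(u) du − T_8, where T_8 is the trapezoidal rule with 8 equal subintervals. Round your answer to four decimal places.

Exact integral: ∫_0^2 r(u) du ≈ 10.666667.
T_8 = 10.875.
Error ≈ 10.666667 − 10.875 ≈ -0.2083.

-0.2083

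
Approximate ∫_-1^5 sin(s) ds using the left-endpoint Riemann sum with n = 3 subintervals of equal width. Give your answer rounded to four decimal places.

Δs = (5 − (-1))/3 = 2.
Left endpoints: -1, 1, 3.
f(-1) ≈ -0.8415, f(1) ≈ 0.8415, f(3) ≈ 0.1411.
Sum = Δs · [f(-1) + f(1) + f(3)].
Sum ≈ 0.2822.

0.2822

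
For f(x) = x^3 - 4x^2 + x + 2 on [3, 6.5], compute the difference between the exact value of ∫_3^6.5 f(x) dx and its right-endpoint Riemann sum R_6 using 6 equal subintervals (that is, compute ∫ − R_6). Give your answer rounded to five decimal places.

Exact integral: ∫_3^6.5 f(x) dx ≈ 119.4739583.
R_6 ≈ 155.9616609.
Error ≈ 119.4739583 − 155.9616609 ≈ -36.48770.

-36.48770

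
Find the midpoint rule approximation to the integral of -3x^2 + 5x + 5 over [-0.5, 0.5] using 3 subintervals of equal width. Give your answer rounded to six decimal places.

4.777778

Δx = (0.5 − (-0.5))/3 = 1/3.
Midpoints: -1/3, 0, 1/3.
f(-1/3) = 3, f(0) = 5, f(1/3) = 19/3.
Sum = Δx · [f(-1/3) + f(0) + f(1/3)].
Sum ≈ 4.777778.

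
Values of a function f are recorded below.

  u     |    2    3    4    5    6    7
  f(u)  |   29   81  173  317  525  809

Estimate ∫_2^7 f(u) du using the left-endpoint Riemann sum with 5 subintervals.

1125

Δu = 1.
Sum = 1·[29 + 81 + 173 + 317 + 525] = 1125.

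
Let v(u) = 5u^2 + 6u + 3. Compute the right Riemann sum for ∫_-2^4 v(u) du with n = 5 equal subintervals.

Δu = (4 − (-2))/5 = 1.2.
Right endpoints: -0.8, 0.4, 1.6, 2.8, 4.
v(-0.8) = 1.4, v(0.4) = 6.2, v(1.6) = 25.4, v(2.8) = 59, v(4) = 107.
Sum = Δu · [v(-0.8) + v(0.4) + v(1.6) + v(2.8) + v(4)].
Sum = 238.8.

238.8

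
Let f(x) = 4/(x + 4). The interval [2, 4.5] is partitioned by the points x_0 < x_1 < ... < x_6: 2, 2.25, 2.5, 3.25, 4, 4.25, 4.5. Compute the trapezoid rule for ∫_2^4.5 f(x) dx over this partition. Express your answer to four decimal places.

Subinterval widths: 0.25, 0.25, 0.75, 0.75, 0.25, 0.25.
f(2) = 2/3, f(2.25) = 0.64, f(2.5) = 8/13, f(3.25) = 16/29, f(4) = 0.5, f(4.25) = 16/33, f(4.5) = 8/17.
On each subinterval the trapezoid contributes (Δx_i/2)·[f(x_{i-1}) + f(x_i)].
Sum ≈ 1.3949.

1.3949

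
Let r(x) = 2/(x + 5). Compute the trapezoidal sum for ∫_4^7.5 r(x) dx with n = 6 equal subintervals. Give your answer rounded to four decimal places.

Δx = (7.5 − 4)/6 = 7/12.
r(4) = 2/9, r(55/12) = 24/115, r(31/6) = 12/61, r(5.75) = 8/43, r(19/3) = 3/17, r(83/12) = 24/143, r(7.5) = 0.16.
T_6 = (Δx/2)·[r(x_0) + 2r(x_1) + ... + 2r(x_{5}) + r(x_6)].
Sum ≈ 0.6573.

0.6573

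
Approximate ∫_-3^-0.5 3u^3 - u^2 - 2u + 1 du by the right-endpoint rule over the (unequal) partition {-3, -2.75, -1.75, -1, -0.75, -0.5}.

-30.7421875

Subinterval widths: 0.25, 1, 0.75, 0.25, 0.25.
Right endpoints: -2.75, -1.75, -1, -0.75, -0.5.
f(-2.75) = -63.453125, f(-1.75) = -14.640625, f(-1) = -1, f(-0.75) = 0.671875, f(-0.5) = 1.375.
Sum = Σ Δu_i · f(u_i).
Sum = -30.7421875.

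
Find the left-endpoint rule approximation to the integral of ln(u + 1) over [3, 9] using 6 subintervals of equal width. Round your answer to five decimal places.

Δu = (9 − 3)/6 = 1.
Left endpoints: 3, 4, 5, 6, 7, 8.
f(3) ≈ 1.38629, f(4) ≈ 1.60944, f(5) ≈ 1.79176, f(6) ≈ 1.94591, f(7) ≈ 2.07944, f(8) ≈ 2.19722.
Sum = Δu · [f(3) + f(4) + f(5) + ...].
Sum ≈ 11.01007.

11.01007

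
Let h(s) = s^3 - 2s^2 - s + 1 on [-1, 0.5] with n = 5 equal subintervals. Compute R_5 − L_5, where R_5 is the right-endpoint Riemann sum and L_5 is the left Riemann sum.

0.3375

R_5 = 0.9975.
L_5 = 0.66.
R_5 − L_5 = 0.3375.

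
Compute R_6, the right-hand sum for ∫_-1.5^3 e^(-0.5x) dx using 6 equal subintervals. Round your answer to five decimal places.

Δx = (3 − (-1.5))/6 = 0.75.
Right endpoints: -0.75, 0, 0.75, 1.5, 2.25, 3.
f(-0.75) ≈ 1.45499, f(0) ≈ 1.00000, f(0.75) ≈ 0.68729, f(1.5) ≈ 0.47237, f(2.25) ≈ 0.32465, f(3) ≈ 0.22313.
Sum = Δx · [f(-0.75) + f(0) + f(0.75) + ...].
Sum ≈ 3.12182.

3.12182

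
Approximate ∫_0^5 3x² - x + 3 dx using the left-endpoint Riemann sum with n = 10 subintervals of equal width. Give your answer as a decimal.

Δx = (5 − 0)/10 = 0.5.
Left endpoints: 0, 0.5, 1, 1.5, 2, 2.5, 3, 3.5, 4, 4.5.
f(0) = 3, f(0.5) = 3.25, f(1) = 5, f(1.5) = 8.25, f(2) = 13, f(2.5) = 19.25, f(3) = 27, f(3.5) = 36.25, f(4) = 47, f(4.5) = 59.25.
Sum = Δx · [f(0) + f(0.5) + f(1) + ...].
Sum = 110.625.

110.625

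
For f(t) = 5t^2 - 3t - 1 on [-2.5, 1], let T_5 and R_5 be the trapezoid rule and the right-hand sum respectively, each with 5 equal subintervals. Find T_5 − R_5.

T_5 = 33.5125.
R_5 = 20.65.
T_5 − R_5 = 12.8625.

12.8625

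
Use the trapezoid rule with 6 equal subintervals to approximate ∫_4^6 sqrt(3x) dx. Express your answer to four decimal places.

Δx = (6 − 4)/6 = 1/3.
f(4) ≈ 3.4641, f(13/3) ≈ 3.6056, f(14/3) ≈ 3.7417, f(5) ≈ 3.8730, f(16/3) ≈ 4.0000, f(17/3) ≈ 4.1231, f(6) ≈ 4.2426.
T_6 = (Δx/2)·[f(x_0) + 2f(x_1) + ... + 2f(x_{5}) + f(x_6)].
Sum ≈ 7.7322.

7.7322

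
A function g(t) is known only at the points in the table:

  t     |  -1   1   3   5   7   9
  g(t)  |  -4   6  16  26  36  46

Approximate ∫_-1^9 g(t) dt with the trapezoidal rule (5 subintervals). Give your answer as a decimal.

210

Δt = 2.
T_5 = (2/2)·[(-4) + 2·6 + 2·16 + 2·26 + 2·36 + 46] = 210.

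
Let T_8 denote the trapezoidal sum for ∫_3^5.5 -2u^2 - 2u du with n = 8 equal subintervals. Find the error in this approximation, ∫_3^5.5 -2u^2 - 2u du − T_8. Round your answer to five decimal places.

Exact integral: ∫_3^5.5 f(u) du ≈ -114.1666667.
T_8 ≈ -114.2480469.
Error ≈ -114.1666667 − (-114.2480469) ≈ 0.08138.

0.08138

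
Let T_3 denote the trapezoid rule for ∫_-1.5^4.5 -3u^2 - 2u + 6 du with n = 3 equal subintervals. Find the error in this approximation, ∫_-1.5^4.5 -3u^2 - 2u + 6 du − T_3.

Exact integral: ∫_-1.5^4.5 f(u) du = -76.5.
T_3 = -88.5.
Error = -76.5 − (-88.5) = 12.

12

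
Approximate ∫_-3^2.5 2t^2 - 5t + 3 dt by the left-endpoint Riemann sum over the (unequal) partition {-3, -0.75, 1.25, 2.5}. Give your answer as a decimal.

96.59375

Subinterval widths: 2.25, 2, 1.25.
Left endpoints: -3, -0.75, 1.25.
f(-3) = 36, f(-0.75) = 7.875, f(1.25) = -0.125.
Sum = Σ Δt_i · f(t_i).
Sum = 96.59375.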